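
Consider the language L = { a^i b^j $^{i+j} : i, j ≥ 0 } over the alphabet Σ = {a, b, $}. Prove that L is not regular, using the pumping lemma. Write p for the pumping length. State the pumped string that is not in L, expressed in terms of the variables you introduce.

a^{p+k} b^p $^{2p}

Toward a contradiction, assume L is regular with pumping length p.
Take w = a^p b^p $^{2p} ∈ L (with i=j=p, i+j=2p), |w| = 4p ≥ p.
The pumping lemma gives a decomposition w = xyz where |xy| ≤ p and y is nonempty.
Because |xy| ≤ p and w begins with p copies of a, we have y = a^k with 1 ≤ k ≤ p.
Consider xy^2z = a^{p+k} b^p $^{2p}. Now the a- and b-counts sum to 2p+k, but the $-count is 2p ≠ 2p+k. So xy^2z ∉ L.
Contradiction. Therefore L is not regular.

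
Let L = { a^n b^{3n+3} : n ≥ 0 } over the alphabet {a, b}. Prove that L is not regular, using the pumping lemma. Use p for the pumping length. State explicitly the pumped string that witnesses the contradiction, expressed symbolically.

Assume L is regular; let p be its pumping constant.
Take w = a^p b^{3p+3}. Then w ∈ L and |w| = 4p+3 ≥ p.
The pumping lemma gives a decomposition w = xyz where |xy| ≤ p and |y| > 0.
The first p characters of w are a's, so xy (and hence y) consists only of a's. Write y = a^k, 1 ≤ k ≤ p.
Pump with i = 2: xy^2z = a^{p+k} b^{3p+3}. For this to lie in L we would need 3p+3 = 3(p+k)+3, which forces k = 0. But k ≥ 1, so xy^2z ∉ L.
This contradicts the pumping lemma, so L is not regular.

a^{p+k} b^{3p+3}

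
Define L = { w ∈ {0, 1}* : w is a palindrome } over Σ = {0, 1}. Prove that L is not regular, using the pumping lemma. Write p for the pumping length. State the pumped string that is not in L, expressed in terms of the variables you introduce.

0^{p+k} 1 0^p

Assume L is regular; let p be its pumping constant.
Take w = 0^p 1 0^p, a palindrome of length 2p+1 ≥ p.
The pumping lemma gives a decomposition w = xyz where |xy| ≤ p and |y| > 0.
Since the first p symbols of w are all 0's and |xy| ≤ p, y lies entirely in the leading 0-block: y = 0^k for some k with 1 ≤ k ≤ p.
Pump with i = 2: xy^2z = 0^{p+k} 1 0^p. Its reverse is 0^p 1 0^{p+k}, which differs from xy^2z since k ≥ 1. So xy^2z is not a palindrome and xy^2z ∉ L.
Contradiction. Therefore L is not regular.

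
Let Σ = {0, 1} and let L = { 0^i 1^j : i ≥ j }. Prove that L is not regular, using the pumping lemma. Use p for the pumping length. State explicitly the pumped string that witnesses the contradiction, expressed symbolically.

0^{p-k} 1^p

Assume L is regular; let p be its pumping constant.
Choose w = 0^p 1^p ∈ L, with |w| = 2p ≥ p.
By the pumping lemma, w = xyz with |xy| ≤ p and |y| > 0.
Because |xy| ≤ p and w begins with p copies of 0, we have y = 0^k with 1 ≤ k ≤ p.
Consider xy^0z = xz = 0^{p-k} 1^p. Since k ≥ 1, the 0-count p-k is less than p, so i ≥ j fails; thus xz ∉ L.
This contradicts the pumping lemma, so L is not regular.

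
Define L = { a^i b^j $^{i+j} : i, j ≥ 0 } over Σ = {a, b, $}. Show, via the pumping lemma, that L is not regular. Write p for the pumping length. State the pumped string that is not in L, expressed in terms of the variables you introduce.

a^{p+k} b^p $^{2p}

Assume L is regular; let p be its pumping constant.
Take w = a^p b^p $^{2p} ∈ L (with i=j=p, i+j=2p), |w| = 4p ≥ p.
The pumping lemma gives a decomposition w = xyz where |xy| ≤ p and |y| > 0.
The first p characters of w are a's, so xy (and hence y) consists only of a's. Write y = a^k, 1 ≤ k ≤ p.
Consider xy^2z = a^{p+k} b^p $^{2p}. Now the a- and b-counts sum to 2p+k, but the $-count is 2p ≠ 2p+k. So xy^2z ∉ L.
This is a contradiction; hence L is not regular.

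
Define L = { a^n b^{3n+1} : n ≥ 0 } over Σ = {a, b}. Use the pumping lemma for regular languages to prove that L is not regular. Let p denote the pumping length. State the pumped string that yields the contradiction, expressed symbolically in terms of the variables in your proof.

Suppose for contradiction that L is regular, and let p be the pumping length.
Let w = a^p b^{3p+1} ∈ L; note |w| = 4p+1 ≥ p.
The pumping lemma gives a decomposition w = xyz where |xy| ≤ p and |y| > 0.
Because |xy| ≤ p and w begins with p copies of a, we have y = a^k with 1 ≤ k ≤ p.
Pump with i = 2: xy^2z = a^{p+k} b^{3p+1}. For this to lie in L we would need 3p+1 = 3(p+k)+1, which forces k = 0. But k ≥ 1, so xy^2z ∉ L.
Contradiction. Therefore L is not regular.

a^{p+k} b^{3p+1}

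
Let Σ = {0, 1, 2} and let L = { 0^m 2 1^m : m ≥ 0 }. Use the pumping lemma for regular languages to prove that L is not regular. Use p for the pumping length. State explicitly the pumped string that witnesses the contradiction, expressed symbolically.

0^{p+k} 2 1^p

Assume L is regular; let p be its pumping constant.
Take w = 0^p 2 1^p ∈ L with |w| = 2p+1 ≥ p.
Write w = xyz as guaranteed by the lemma, with |xy| ≤ p and |y| > 0.
The first p characters of w are 0's, so xy (and hence y) consists only of 0's. Write y = 0^k, 1 ≤ k ≤ p.
Pump with i = 2: xy^2z = 0^{p+k} 2 1^p, which would require p+k = p. But k ≥ 1, so xy^2z ∉ L.
This is a contradiction; hence L is not regular.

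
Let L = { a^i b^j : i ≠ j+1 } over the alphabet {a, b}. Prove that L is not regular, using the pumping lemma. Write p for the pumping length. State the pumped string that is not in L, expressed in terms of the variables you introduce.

Toward a contradiction, assume L is regular with pumping length p.
Choose w = a^p b^{p+p!-1}. Since p ≠ (p+p!-1)+1 = p+p!, w ∈ L; and |w| ≥ p.
By the pumping lemma, w = xyz with |xy| ≤ p and |y| ≥ 1.
The first p characters of w are a's, so xy (and hence y) consists only of a's. Write y = a^k, 1 ≤ k ≤ p.
Since 1 ≤ k ≤ p, k divides p!; set t = 1 + p!/k. Then xy^t z has p + (p!/k)·k = p + p! copies of a. Now the a-count is p+p! and (b-count)+1 = (p+p!-1)+1 = p+p!, so i ≠ j+1 fails. So xy^t z = a^{p+p!} b^{p+p!-1} ∉ L.
This contradicts the pumping lemma, so L is not regular.

a^{p+p!} b^{p+p!-1}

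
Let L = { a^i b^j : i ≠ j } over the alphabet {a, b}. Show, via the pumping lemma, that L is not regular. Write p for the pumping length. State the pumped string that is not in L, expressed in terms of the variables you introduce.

a^{p+p!} b^{p+p!}

Suppose for contradiction that L is regular, and let p be the pumping length.
Choose w = a^p b^{p+p!}. Since p ≠ p+p!, w ∈ L; and |w| ≥ p.
Write w = xyz as guaranteed by the lemma, with |xy| ≤ p and |y| > 0.
The first p characters of w are a's, so xy (and hence y) consists only of a's. Write y = a^k, 1 ≤ k ≤ p.
Since 1 ≤ k ≤ p, k divides p!; set t = 1 + p!/k. Then xy^t z has p + (p!/k)·k = p + p! copies of a. Now the a-count equals the b-count, so i ≠ j fails. So xy^t z = a^{p+p!} b^{p+p!} ∉ L.
This contradicts the pumping lemma, so L is not regular.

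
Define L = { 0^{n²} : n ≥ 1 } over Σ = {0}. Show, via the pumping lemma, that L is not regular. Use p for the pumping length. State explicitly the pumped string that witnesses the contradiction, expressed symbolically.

0^{p²+k}

Assume L is regular. Let p be the pumping length given by the pumping lemma.
Take w = 0^{p²} ∈ L with |w| = p² ≥ p.
Write w = xyz as guaranteed by the lemma, with |xy| ≤ p and |y| ≥ 1.
Then y = 0^k for some k with 1 ≤ k ≤ p.
Pump with i = 2: xy^2z = 0^{p²+k}. Since 1 ≤ k ≤ p, p² < p²+k ≤ p²+p < (p+1)², so p²+k lies strictly between consecutive squares and is not a perfect square. So xy^2z ∉ L.
This is a contradiction; hence L is not regular.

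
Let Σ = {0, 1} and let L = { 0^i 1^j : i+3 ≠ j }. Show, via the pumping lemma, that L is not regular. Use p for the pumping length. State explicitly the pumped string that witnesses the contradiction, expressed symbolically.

0^{p+p!} 1^{p+p!+3}

Assume L is regular. Let p be the pumping length given by the pumping lemma.
Choose w = 0^p 1^{p+p!+3}. Since p ≠ (p+p!+3)-3 = p+p!, w ∈ L; and |w| ≥ p.
Write w = xyz as guaranteed by the lemma, with |xy| ≤ p and |y| ≥ 1.
Because |xy| ≤ p and w begins with p copies of 0, we have y = 0^k with 1 ≤ k ≤ p.
Since 1 ≤ k ≤ p, k divides p!; set t = 1 + p!/k. Then xy^t z has p + (p!/k)·k = p + p! copies of 0. Now the 0-count is p+p! and (1-count)-3 = (p+p!+3)-3 = p+p!, so i+3 ≠ j fails. So xy^t z = 0^{p+p!} 1^{p+p!+3} ∉ L.
Contradiction. Therefore L is not regular.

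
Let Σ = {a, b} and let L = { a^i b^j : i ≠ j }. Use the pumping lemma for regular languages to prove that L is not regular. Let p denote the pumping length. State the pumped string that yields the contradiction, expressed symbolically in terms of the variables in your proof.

a^{p+p!} b^{p+p!}

Toward a contradiction, assume L is regular with pumping length p.
Choose w = a^p b^{p+p!}. Since p ≠ p+p!, w ∈ L; and |w| ≥ p.
Write w = xyz as guaranteed by the lemma, with |xy| ≤ p and |y| > 0.
Since the first p symbols of w are all a's and |xy| ≤ p, y lies entirely in the leading a-block: y = a^k for some k with 1 ≤ k ≤ p.
Since 1 ≤ k ≤ p, k divides p!; set t = 1 + p!/k. Then xy^t z has p + (p!/k)·k = p + p! copies of a. Now the a-count equals the b-count, so i ≠ j fails. So xy^t z = a^{p+p!} b^{p+p!} ∉ L.
This contradicts the pumping lemma, so L is not regular.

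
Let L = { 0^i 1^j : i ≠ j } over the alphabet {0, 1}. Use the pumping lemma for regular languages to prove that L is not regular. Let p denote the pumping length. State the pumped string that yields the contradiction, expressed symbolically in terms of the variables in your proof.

0^{p+p!} 1^{p+p!}

Assume L is regular. Let p be the pumping length given by the pumping lemma.
Choose w = 0^p 1^{p+p!}. Since p ≠ p+p!, w ∈ L; and |w| ≥ p.
By the pumping lemma, w = xyz with |xy| ≤ p and |y| ≥ 1.
The first p characters of w are 0's, so xy (and hence y) consists only of 0's. Write y = 0^k, 1 ≤ k ≤ p.
Since 1 ≤ k ≤ p, k divides p!; set t = 1 + p!/k. Then xy^t z has p + (p!/k)·k = p + p! copies of 0. Now the 0-count equals the 1-count, so i ≠ j fails. So xy^t z = 0^{p+p!} 1^{p+p!} ∉ L.
This contradicts the pumping lemma, so L is not regular.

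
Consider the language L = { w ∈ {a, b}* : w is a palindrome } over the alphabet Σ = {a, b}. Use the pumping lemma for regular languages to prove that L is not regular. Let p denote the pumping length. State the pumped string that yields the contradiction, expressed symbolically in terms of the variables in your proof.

a^{p+k} b a^p

Suppose for contradiction that L is regular, and let p be the pumping length.
Take w = a^p b a^p, a palindrome of length 2p+1 ≥ p.
Write w = xyz as guaranteed by the lemma, with |xy| ≤ p and y is nonempty.
The first p characters of w are a's, so xy (and hence y) consists only of a's. Write y = a^k, 1 ≤ k ≤ p.
Pump with i = 2: xy^2z = a^{p+k} b a^p. Its reverse is a^p b a^{p+k}, which differs from xy^2z since k ≥ 1. So xy^2z is not a palindrome and xy^2z ∉ L.
Contradiction. Therefore L is not regular.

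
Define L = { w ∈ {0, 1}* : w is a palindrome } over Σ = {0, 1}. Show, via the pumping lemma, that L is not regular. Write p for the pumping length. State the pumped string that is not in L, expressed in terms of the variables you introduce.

0^{p+k} 1 0^p

Toward a contradiction, assume L is regular with pumping length p.
Take w = 0^p 1 0^p, a palindrome of length 2p+1 ≥ p.
The pumping lemma gives a decomposition w = xyz where |xy| ≤ p and |y| > 0.
Since the first p symbols of w are all 0's and |xy| ≤ p, y lies entirely in the leading 0-block: y = 0^k for some k with 1 ≤ k ≤ p.
Pump with i = 2: xy^2z = 0^{p+k} 1 0^p. Its reverse is 0^p 1 0^{p+k}, which differs from xy^2z since k ≥ 1. So xy^2z is not a palindrome and xy^2z ∉ L.
This is a contradiction; hence L is not regular.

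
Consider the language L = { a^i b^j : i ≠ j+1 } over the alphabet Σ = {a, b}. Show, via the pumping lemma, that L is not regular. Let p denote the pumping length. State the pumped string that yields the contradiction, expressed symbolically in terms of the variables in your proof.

Suppose for contradiction that L is regular, and let p be the pumping length.
Choose w = a^p b^{p+p!-1}. Since p ≠ (p+p!-1)+1 = p+p!, w ∈ L; and |w| ≥ p.
The pumping lemma gives a decomposition w = xyz where |xy| ≤ p and |y| ≥ 1.
Since the first p symbols of w are all a's and |xy| ≤ p, y lies entirely in the leading a-block: y = a^k for some k with 1 ≤ k ≤ p.
Since 1 ≤ k ≤ p, k divides p!; set t = 1 + p!/k. Then xy^t z has p + (p!/k)·k = p + p! copies of a. Now the a-count is p+p! and (b-count)+1 = (p+p!-1)+1 = p+p!, so i ≠ j+1 fails. So xy^t z = a^{p+p!} b^{p+p!-1} ∉ L.
This contradicts the pumping lemma, so L is not regular.

a^{p+p!} b^{p+p!-1}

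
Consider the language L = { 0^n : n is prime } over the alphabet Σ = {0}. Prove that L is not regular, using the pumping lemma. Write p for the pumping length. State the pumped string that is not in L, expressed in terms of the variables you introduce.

0^{q(1+k)}

Assume L is regular. Let p be the pumping length given by the pumping lemma.
Let q be a prime with q ≥ p+2 (infinitely many primes exist), and take w = 0^q ∈ L with |w| = q ≥ p.
By the pumping lemma, w = xyz with |xy| ≤ p and |y| > 0.
Then y = 0^k for some k with 1 ≤ k ≤ p.
Since 1 ≤ k ≤ p, |xz| = q-k. Pump with i = q+1: |xy^{q+1}z| = (q-k)+(q+1)k = q+qk = q(1+k), which is composite (both factors ≥ 2). So xy^{q+1}z = 0^{q(1+k)} ∉ L.
This is a contradiction; hence L is not regular.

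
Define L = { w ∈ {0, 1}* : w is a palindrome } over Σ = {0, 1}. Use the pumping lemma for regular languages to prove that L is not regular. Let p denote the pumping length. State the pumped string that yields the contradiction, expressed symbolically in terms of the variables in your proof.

0^{p+k} 1 0^p

Suppose for contradiction that L is regular, and let p be the pumping length.
Take w = 0^p 1 0^p, a palindrome of length 2p+1 ≥ p.
The pumping lemma gives a decomposition w = xyz where |xy| ≤ p and |y| > 0.
The first p characters of w are 0's, so xy (and hence y) consists only of 0's. Write y = 0^k, 1 ≤ k ≤ p.
Pump with i = 2: xy^2z = 0^{p+k} 1 0^p. Its reverse is 0^p 1 0^{p+k}, which differs from xy^2z since k ≥ 1. So xy^2z is not a palindrome and xy^2z ∉ L.
This contradicts the pumping lemma, so L is not regular.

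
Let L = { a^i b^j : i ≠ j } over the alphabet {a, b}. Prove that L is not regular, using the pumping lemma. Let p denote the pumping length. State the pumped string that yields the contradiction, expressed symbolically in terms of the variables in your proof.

Toward a contradiction, assume L is regular with pumping length p.
Choose w = a^p b^{p+p!}. Since p ≠ p+p!, w ∈ L; and |w| ≥ p.
The pumping lemma gives a decomposition w = xyz where |xy| ≤ p and y is nonempty.
Since the first p symbols of w are all a's and |xy| ≤ p, y lies entirely in the leading a-block: y = a^k for some k with 1 ≤ k ≤ p.
Since 1 ≤ k ≤ p, k divides p!; set t = 1 + p!/k. Then xy^t z has p + (p!/k)·k = p + p! copies of a. Now the a-count equals the b-count, so i ≠ j fails. So xy^t z = a^{p+p!} b^{p+p!} ∉ L.
This contradicts the pumping lemma, so L is not regular.

a^{p+p!} b^{p+p!}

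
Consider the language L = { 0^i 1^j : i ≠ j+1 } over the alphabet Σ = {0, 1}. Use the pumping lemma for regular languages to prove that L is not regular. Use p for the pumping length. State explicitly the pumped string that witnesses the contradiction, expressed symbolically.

0^{p+p!} 1^{p+p!-1}

Suppose for contradiction that L is regular, and let p be the pumping length.
Choose w = 0^p 1^{p+p!-1}. Since p ≠ (p+p!-1)+1 = p+p!, w ∈ L; and |w| ≥ p.
The pumping lemma gives a decomposition w = xyz where |xy| ≤ p and y is nonempty.
Because |xy| ≤ p and w begins with p copies of 0, we have y = 0^k with 1 ≤ k ≤ p.
Since 1 ≤ k ≤ p, k divides p!; set t = 1 + p!/k. Then xy^t z has p + (p!/k)·k = p + p! copies of 0. Now the 0-count is p+p! and (1-count)+1 = (p+p!-1)+1 = p+p!, so i ≠ j+1 fails. So xy^t z = 0^{p+p!} 1^{p+p!-1} ∉ L.
This contradicts the pumping lemma, so L is not regular.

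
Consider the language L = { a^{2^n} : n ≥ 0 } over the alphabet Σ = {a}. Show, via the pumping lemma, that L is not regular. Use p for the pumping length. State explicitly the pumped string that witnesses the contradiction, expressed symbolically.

a^{2^p+k}

Toward a contradiction, assume L is regular with pumping length p.
Take w = a^{2^p} ∈ L with |w| = 2^p ≥ p.
Write w = xyz as guaranteed by the lemma, with |xy| ≤ p and y is nonempty.
Then y = a^k for some k with 1 ≤ k ≤ p.
Pump with i = 2: xy^2z = a^{2^p+k}. Since 1 ≤ k ≤ p < 2^p, we have 2^p < 2^p+k < 2^{p+1}, so 2^p+k is not a power of 2. So xy^2z ∉ L.
Contradiction. Therefore L is not regular.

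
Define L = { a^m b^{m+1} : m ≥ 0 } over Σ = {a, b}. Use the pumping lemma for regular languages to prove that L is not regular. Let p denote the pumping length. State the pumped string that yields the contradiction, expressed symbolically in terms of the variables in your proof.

a^{p+k} b^{p+1}

Assume L is regular. Let p be the pumping length given by the pumping lemma.
Let w = a^p b^{p+1} ∈ L; note |w| = 2p+1 ≥ p.
The pumping lemma gives a decomposition w = xyz where |xy| ≤ p and |y| ≥ 1.
Because |xy| ≤ p and w begins with p copies of a, we have y = a^k with 1 ≤ k ≤ p.
Pump with i = 2: xy^2z = a^{p+k} b^{p+1}. For this to lie in L we would need p+1 = (p+k)+1, which forces k = 0. But k ≥ 1, so xy^2z ∉ L.
This is a contradiction; hence L is not regular.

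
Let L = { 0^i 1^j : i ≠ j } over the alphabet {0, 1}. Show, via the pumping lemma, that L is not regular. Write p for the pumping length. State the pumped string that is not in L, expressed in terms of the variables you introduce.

Assume L is regular; let p be its pumping constant.
Choose w = 0^p 1^{p+p!}. Since p ≠ p+p!, w ∈ L; and |w| ≥ p.
By the pumping lemma, w = xyz with |xy| ≤ p and y is nonempty.
The first p characters of w are 0's, so xy (and hence y) consists only of 0's. Write y = 0^k, 1 ≤ k ≤ p.
Since 1 ≤ k ≤ p, k divides p!; set t = 1 + p!/k. Then xy^t z has p + (p!/k)·k = p + p! copies of 0. Now the 0-count equals the 1-count, so i ≠ j fails. So xy^t z = 0^{p+p!} 1^{p+p!} ∉ L.
This contradicts the pumping lemma, so L is not regular.

0^{p+p!} 1^{p+p!}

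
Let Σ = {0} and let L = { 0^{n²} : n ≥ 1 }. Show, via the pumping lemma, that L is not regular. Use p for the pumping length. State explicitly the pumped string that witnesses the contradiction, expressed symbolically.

0^{p²+k}

Toward a contradiction, assume L is regular with pumping length p.
Take w = 0^{p²} ∈ L with |w| = p² ≥ p.
The pumping lemma gives a decomposition w = xyz where |xy| ≤ p and y is nonempty.
Then y = 0^k for some k with 1 ≤ k ≤ p.
Pump with i = 2: xy^2z = 0^{p²+k}. Since 1 ≤ k ≤ p, p² < p²+k ≤ p²+p < (p+1)², so p²+k lies strictly between consecutive squares and is not a perfect square. So xy^2z ∉ L.
This is a contradiction; hence L is not regular.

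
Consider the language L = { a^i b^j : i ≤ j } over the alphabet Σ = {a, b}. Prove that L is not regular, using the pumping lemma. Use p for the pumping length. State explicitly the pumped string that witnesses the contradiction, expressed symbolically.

Assume L is regular; let p be its pumping constant.
Choose w = a^p b^p ∈ L, with |w| = 2p ≥ p.
The pumping lemma gives a decomposition w = xyz where |xy| ≤ p and |y| ≥ 1.
The first p characters of w are a's, so xy (and hence y) consists only of a's. Write y = a^k, 1 ≤ k ≤ p.
Consider xy^2z = a^{p+k} b^p. Since k ≥ 1, the a-count p+k exceeds the b-count p, so i ≤ j fails; thus xy^2z ∉ L.
This contradicts the pumping lemma, so L is not regular.

a^{p+k} b^p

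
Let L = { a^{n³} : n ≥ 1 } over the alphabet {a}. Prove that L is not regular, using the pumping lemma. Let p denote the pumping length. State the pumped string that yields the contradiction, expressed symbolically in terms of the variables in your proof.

Toward a contradiction, assume L is regular with pumping length p.
Take w = a^{p³} ∈ L with |w| = p³ ≥ p.
Write w = xyz as guaranteed by the lemma, with |xy| ≤ p and |y| ≥ 1.
Then y = a^k for some k with 1 ≤ k ≤ p.
Pump with i = 2: xy^2z = a^{p³+k}. Since 1 ≤ k ≤ p, p³ < p³+k ≤ p³+p < p³+3p²+3p+1 = (p+1)³, so p³+k is not a perfect cube. So xy^2z ∉ L.
This is a contradiction; hence L is not regular.

a^{p³+k}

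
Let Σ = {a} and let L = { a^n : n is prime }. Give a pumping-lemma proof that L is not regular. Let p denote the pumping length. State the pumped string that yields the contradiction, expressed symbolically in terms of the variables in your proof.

Toward a contradiction, assume L is regular with pumping length p.
Let q be a prime with q ≥ p+2 (infinitely many primes exist), and take w = a^q ∈ L with |w| = q ≥ p.
Write w = xyz as guaranteed by the lemma, with |xy| ≤ p and y is nonempty.
Then y = a^k for some k with 1 ≤ k ≤ p.
Since 1 ≤ k ≤ p, |xz| = q-k. Pump with i = q+1: |xy^{q+1}z| = (q-k)+(q+1)k = q+qk = q(1+k), which is composite (both factors ≥ 2). So xy^{q+1}z = a^{q(1+k)} ∉ L.
Contradiction. Therefore L is not regular.

a^{q(1+k)}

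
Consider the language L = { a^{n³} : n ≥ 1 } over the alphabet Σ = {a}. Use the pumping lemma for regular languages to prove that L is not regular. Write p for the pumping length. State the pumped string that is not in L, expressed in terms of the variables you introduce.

Assume L is regular; let p be its pumping constant.
Take w = a^{p³} ∈ L with |w| = p³ ≥ p.
By the pumping lemma, w = xyz with |xy| ≤ p and |y| ≥ 1.
Then y = a^k for some k with 1 ≤ k ≤ p.
Pump with i = 2: xy^2z = a^{p³+k}. Since 1 ≤ k ≤ p, p³ < p³+k ≤ p³+p < p³+3p²+3p+1 = (p+1)³, so p³+k is not a perfect cube. So xy^2z ∉ L.
This contradicts the pumping lemma, so L is not regular.

a^{p³+k}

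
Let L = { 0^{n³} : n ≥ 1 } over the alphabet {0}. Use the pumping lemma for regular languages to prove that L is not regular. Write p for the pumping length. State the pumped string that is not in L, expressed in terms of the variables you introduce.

Assume L is regular. Let p be the pumping length given by the pumping lemma.
Take w = 0^{p³} ∈ L with |w| = p³ ≥ p.
By the pumping lemma, w = xyz with |xy| ≤ p and y is nonempty.
Then y = 0^k for some k with 1 ≤ k ≤ p.
Pump with i = 2: xy^2z = 0^{p³+k}. Since 1 ≤ k ≤ p, p³ < p³+k ≤ p³+p < p³+3p²+3p+1 = (p+1)³, so p³+k is not a perfect cube. So xy^2z ∉ L.
This contradicts the pumping lemma, so L is not regular.

0^{p³+k}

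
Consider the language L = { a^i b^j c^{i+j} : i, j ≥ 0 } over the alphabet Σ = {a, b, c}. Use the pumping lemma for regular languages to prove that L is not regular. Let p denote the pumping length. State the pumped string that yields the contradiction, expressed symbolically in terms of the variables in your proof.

a^{p+k} b^p c^{2p}

Assume L is regular. Let p be the pumping length given by the pumping lemma.
Take w = a^p b^p c^{2p} ∈ L (with i=j=p, i+j=2p), |w| = 4p ≥ p.
Write w = xyz as guaranteed by the lemma, with |xy| ≤ p and |y| > 0.
Because |xy| ≤ p and w begins with p copies of a, we have y = a^k with 1 ≤ k ≤ p.
Consider xy^2z = a^{p+k} b^p c^{2p}. Now the a- and b-counts sum to 2p+k, but the c-count is 2p ≠ 2p+k. So xy^2z ∉ L.
This is a contradiction; hence L is not regular.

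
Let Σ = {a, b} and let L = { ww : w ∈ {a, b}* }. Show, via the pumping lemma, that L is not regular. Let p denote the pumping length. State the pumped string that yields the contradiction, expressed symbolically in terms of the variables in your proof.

Assume L is regular; let p be its pumping constant.
Take w = a^p b^p a^p b^p = uu where u = a^pb^p; then w ∈ L and |w| = 4p ≥ p.
By the pumping lemma, w = xyz with |xy| ≤ p and |y| ≥ 1.
Because |xy| ≤ p and w begins with p copies of a, we have y = a^k with 1 ≤ k ≤ p.
Pump with i = 2: xy^2z = a^{p+k} b^p a^p b^p, of length 4p+k. Suppose this equals vv. The string starts with a and ends with b, so v does too; thus the boundary between the two copies of v is a b→a transition. There is exactly one such transition, at position 2p+k, so |v| = 2p+k and |vv| = 4p+2k ≠ 4p+k since k ≥ 1. So xy^2z ∉ L.
Contradiction. Therefore L is not regular.

a^{p+k} b^p a^p b^p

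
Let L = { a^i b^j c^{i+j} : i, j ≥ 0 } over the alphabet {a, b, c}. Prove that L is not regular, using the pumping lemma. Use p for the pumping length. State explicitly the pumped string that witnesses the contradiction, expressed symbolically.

Assume L is regular; let p be its pumping constant.
Take w = a^p b^p c^{2p} ∈ L (with i=j=p, i+j=2p), |w| = 4p ≥ p.
By the pumping lemma, w = xyz with |xy| ≤ p and y is nonempty.
Because |xy| ≤ p and w begins with p copies of a, we have y = a^k with 1 ≤ k ≤ p.
Consider xy^2z = a^{p+k} b^p c^{2p}. Now the a- and b-counts sum to 2p+k, but the c-count is 2p ≠ 2p+k. So xy^2z ∉ L.
Contradiction. Therefore L is not regular.

a^{p+k} b^p c^{2p}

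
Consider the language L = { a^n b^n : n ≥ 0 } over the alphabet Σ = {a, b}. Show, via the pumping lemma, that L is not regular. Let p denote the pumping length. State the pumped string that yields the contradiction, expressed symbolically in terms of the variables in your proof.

a^{p+k} b^p

Assume L is regular. Let p be the pumping length given by the pumping lemma.
Let w = a^p b^p ∈ L; note |w| = 2p ≥ p.
By the pumping lemma, w = xyz with |xy| ≤ p and |y| ≥ 1.
Since the first p symbols of w are all a's and |xy| ≤ p, y lies entirely in the leading a-block: y = a^k for some k with 1 ≤ k ≤ p.
Pump with i = 2: xy^2z = a^{p+k} b^p. For this to lie in L we would need p = p+k, which forces k = 0. But k ≥ 1, so xy^2z ∉ L.
This is a contradiction; hence L is not regular.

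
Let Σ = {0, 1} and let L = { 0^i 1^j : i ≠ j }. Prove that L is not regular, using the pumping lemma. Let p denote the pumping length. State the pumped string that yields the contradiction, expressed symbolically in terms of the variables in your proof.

Assume L is regular. Let p be the pumping length given by the pumping lemma.
Choose w = 0^p 1^{p+p!}. Since p ≠ p+p!, w ∈ L; and |w| ≥ p.
By the pumping lemma, w = xyz with |xy| ≤ p and y is nonempty.
Since the first p symbols of w are all 0's and |xy| ≤ p, y lies entirely in the leading 0-block: y = 0^k for some k with 1 ≤ k ≤ p.
Since 1 ≤ k ≤ p, k divides p!; set t = 1 + p!/k. Then xy^t z has p + (p!/k)·k = p + p! copies of 0. Now the 0-count equals the 1-count, so i ≠ j fails. So xy^t z = 0^{p+p!} 1^{p+p!} ∉ L.
Contradiction. Therefore L is not regular.

0^{p+p!} 1^{p+p!}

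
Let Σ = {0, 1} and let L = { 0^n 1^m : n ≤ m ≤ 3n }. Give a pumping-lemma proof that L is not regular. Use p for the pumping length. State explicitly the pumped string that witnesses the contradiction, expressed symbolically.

Assume L is regular. Let p be the pumping length given by the pumping lemma.
Take w = 0^p 1^p ∈ L (since p ≤ p ≤ 3p), with |w| = 2p ≥ p.
The pumping lemma gives a decomposition w = xyz where |xy| ≤ p and y is nonempty.
The first p characters of w are 0's, so xy (and hence y) consists only of 0's. Write y = 0^k, 1 ≤ k ≤ p.
Pump with i = 2: xy^2z = 0^{p+k} 1^p. Now n = p+k > p = m, so the condition n ≤ m fails. Thus xy^2z ∉ L.
This contradicts the pumping lemma, so L is not regular.

0^{p+k} 1^p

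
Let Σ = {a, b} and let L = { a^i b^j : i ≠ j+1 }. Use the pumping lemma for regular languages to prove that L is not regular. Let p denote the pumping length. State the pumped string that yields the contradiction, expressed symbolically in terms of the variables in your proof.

Toward a contradiction, assume L is regular with pumping length p.
Choose w = a^p b^{p+p!-1}. Since p ≠ (p+p!-1)+1 = p+p!, w ∈ L; and |w| ≥ p.
Write w = xyz as guaranteed by the lemma, with |xy| ≤ p and |y| > 0.
The first p characters of w are a's, so xy (and hence y) consists only of a's. Write y = a^k, 1 ≤ k ≤ p.
Since 1 ≤ k ≤ p, k divides p!; set t = 1 + p!/k. Then xy^t z has p + (p!/k)·k = p + p! copies of a. Now the a-count is p+p! and (b-count)+1 = (p+p!-1)+1 = p+p!, so i ≠ j+1 fails. So xy^t z = a^{p+p!} b^{p+p!-1} ∉ L.
This contradicts the pumping lemma, so L is not regular.

a^{p+p!} b^{p+p!-1}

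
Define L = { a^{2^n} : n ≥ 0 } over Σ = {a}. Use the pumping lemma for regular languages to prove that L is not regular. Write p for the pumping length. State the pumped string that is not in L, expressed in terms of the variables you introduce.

a^{2^p+k}

Toward a contradiction, assume L is regular with pumping length p.
Take w = a^{2^p} ∈ L with |w| = 2^p ≥ p.
The pumping lemma gives a decomposition w = xyz where |xy| ≤ p and |y| > 0.
Then y = a^k for some k with 1 ≤ k ≤ p.
Pump with i = 2: xy^2z = a^{2^p+k}. Since 1 ≤ k ≤ p < 2^p, we have 2^p < 2^p+k < 2^{p+1}, so 2^p+k is not a power of 2. So xy^2z ∉ L.
This is a contradiction; hence L is not regular.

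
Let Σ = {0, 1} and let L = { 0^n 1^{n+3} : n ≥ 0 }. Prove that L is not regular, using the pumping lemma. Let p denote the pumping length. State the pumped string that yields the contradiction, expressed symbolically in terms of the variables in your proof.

0^{p+k} 1^{p+3}

Assume L is regular; let p be its pumping constant.
Take w = 0^p 1^{p+3}. Then w ∈ L and |w| = 2p+3 ≥ p.
By the pumping lemma, w = xyz with |xy| ≤ p and |y| ≥ 1.
Since the first p symbols of w are all 0's and |xy| ≤ p, y lies entirely in the leading 0-block: y = 0^k for some k with 1 ≤ k ≤ p.
Pump with i = 2: xy^2z = 0^{p+k} 1^{p+3}. For this to lie in L we would need p+3 = (p+k)+3, which forces k = 0. But k ≥ 1, so xy^2z ∉ L.
Contradiction. Therefore L is not regular.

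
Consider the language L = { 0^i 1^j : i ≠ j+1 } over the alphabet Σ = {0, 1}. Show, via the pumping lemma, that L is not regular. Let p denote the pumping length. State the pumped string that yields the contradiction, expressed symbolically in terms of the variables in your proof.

Assume L is regular. Let p be the pumping length given by the pumping lemma.
Choose w = 0^p 1^{p+p!-1}. Since p ≠ (p+p!-1)+1 = p+p!, w ∈ L; and |w| ≥ p.
Write w = xyz as guaranteed by the lemma, with |xy| ≤ p and |y| ≥ 1.
Since the first p symbols of w are all 0's and |xy| ≤ p, y lies entirely in the leading 0-block: y = 0^k for some k with 1 ≤ k ≤ p.
Since 1 ≤ k ≤ p, k divides p!; set t = 1 + p!/k. Then xy^t z has p + (p!/k)·k = p + p! copies of 0. Now the 0-count is p+p! and (1-count)+1 = (p+p!-1)+1 = p+p!, so i ≠ j+1 fails. So xy^t z = 0^{p+p!} 1^{p+p!-1} ∉ L.
Contradiction. Therefore L is not regular.

0^{p+p!} 1^{p+p!-1}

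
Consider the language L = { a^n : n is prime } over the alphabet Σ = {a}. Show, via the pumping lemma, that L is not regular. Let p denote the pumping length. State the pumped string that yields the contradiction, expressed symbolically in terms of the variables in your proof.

a^{q(1+k)}

Toward a contradiction, assume L is regular with pumping length p.
Let q be a prime with q ≥ p+2 (infinitely many primes exist), and take w = a^q ∈ L with |w| = q ≥ p.
Write w = xyz as guaranteed by the lemma, with |xy| ≤ p and |y| ≥ 1.
Then y = a^k for some k with 1 ≤ k ≤ p.
Since 1 ≤ k ≤ p, |xz| = q-k. Pump with i = q+1: |xy^{q+1}z| = (q-k)+(q+1)k = q+qk = q(1+k), which is composite (both factors ≥ 2). So xy^{q+1}z = a^{q(1+k)} ∉ L.
This contradicts the pumping lemma, so L is not regular.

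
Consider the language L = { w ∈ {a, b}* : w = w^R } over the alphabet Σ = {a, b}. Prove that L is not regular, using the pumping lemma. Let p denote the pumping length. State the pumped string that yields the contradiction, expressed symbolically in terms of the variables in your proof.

Suppose for contradiction that L is regular, and let p be the pumping length.
Take w = a^p b a^p, a palindrome of length 2p+1 ≥ p.
By the pumping lemma, w = xyz with |xy| ≤ p and y is nonempty.
Since the first p symbols of w are all a's and |xy| ≤ p, y lies entirely in the leading a-block: y = a^k for some k with 1 ≤ k ≤ p.
Pump with i = 2: xy^2z = a^{p+k} b a^p. Its reverse is a^p b a^{p+k}, which differs from xy^2z since k ≥ 1. So xy^2z is not a palindrome and xy^2z ∉ L.
This contradicts the pumping lemma, so L is not regular.

a^{p+k} b a^p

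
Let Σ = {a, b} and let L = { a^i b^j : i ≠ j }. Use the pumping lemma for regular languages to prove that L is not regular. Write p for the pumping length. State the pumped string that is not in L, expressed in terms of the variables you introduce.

Assume L is regular. Let p be the pumping length given by the pumping lemma.
Choose w = a^p b^{p+p!}. Since p ≠ p+p!, w ∈ L; and |w| ≥ p.
Write w = xyz as guaranteed by the lemma, with |xy| ≤ p and |y| ≥ 1.
Because |xy| ≤ p and w begins with p copies of a, we have y = a^k with 1 ≤ k ≤ p.
Since 1 ≤ k ≤ p, k divides p!; set t = 1 + p!/k. Then xy^t z has p + (p!/k)·k = p + p! copies of a. Now the a-count equals the b-count, so i ≠ j fails. So xy^t z = a^{p+p!} b^{p+p!} ∉ L.
This contradicts the pumping lemma, so L is not regular.

a^{p+p!} b^{p+p!}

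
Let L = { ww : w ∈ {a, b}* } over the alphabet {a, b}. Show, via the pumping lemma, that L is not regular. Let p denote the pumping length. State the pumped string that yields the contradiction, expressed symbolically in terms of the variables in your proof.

a^{p+k} b^p a^p b^p

Suppose for contradiction that L is regular, and let p be the pumping length.
Take w = a^p b^p a^p b^p = uu where u = a^pb^p; then w ∈ L and |w| = 4p ≥ p.
By the pumping lemma, w = xyz with |xy| ≤ p and |y| ≥ 1.
Since the first p symbols of w are all a's and |xy| ≤ p, y lies entirely in the leading a-block: y = a^k for some k with 1 ≤ k ≤ p.
Pump with i = 2: xy^2z = a^{p+k} b^p a^p b^p, of length 4p+k. Suppose this equals vv. The string starts with a and ends with b, so v does too; thus the boundary between the two copies of v is a b→a transition. There is exactly one such transition, at position 2p+k, so |v| = 2p+k and |vv| = 4p+2k ≠ 4p+k since k ≥ 1. So xy^2z ∉ L.
This contradicts the pumping lemma, so L is not regular.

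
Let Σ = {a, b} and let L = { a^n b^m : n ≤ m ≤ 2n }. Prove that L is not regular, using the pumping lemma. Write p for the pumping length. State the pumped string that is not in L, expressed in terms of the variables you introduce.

a^{p+k} b^p

Toward a contradiction, assume L is regular with pumping length p.
Take w = a^p b^p ∈ L (since p ≤ p ≤ 2p), with |w| = 2p ≥ p.
By the pumping lemma, w = xyz with |xy| ≤ p and y is nonempty.
The first p characters of w are a's, so xy (and hence y) consists only of a's. Write y = a^k, 1 ≤ k ≤ p.
Pump with i = 2: xy^2z = a^{p+k} b^p. Now n = p+k > p = m, so the condition n ≤ m fails. Thus xy^2z ∉ L.
Contradiction. Therefore L is not regular.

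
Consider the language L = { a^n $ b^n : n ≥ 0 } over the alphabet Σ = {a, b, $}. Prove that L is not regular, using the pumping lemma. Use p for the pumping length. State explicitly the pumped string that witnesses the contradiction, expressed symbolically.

a^{p+k} $ b^p

Toward a contradiction, assume L is regular with pumping length p.
Take w = a^p $ b^p ∈ L with |w| = 2p+1 ≥ p.
By the pumping lemma, w = xyz with |xy| ≤ p and y is nonempty.
The first p characters of w are a's, so xy (and hence y) consists only of a's. Write y = a^k, 1 ≤ k ≤ p.
Pump with i = 2: xy^2z = a^{p+k} $ b^p, which would require p+k = p. But k ≥ 1, so xy^2z ∉ L.
This is a contradiction; hence L is not regular.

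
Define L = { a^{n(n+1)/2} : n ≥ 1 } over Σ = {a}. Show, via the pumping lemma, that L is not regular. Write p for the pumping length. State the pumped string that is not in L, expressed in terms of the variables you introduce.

Assume L is regular; let p be its pumping constant.
Take w = a^{p(p+1)/2} ∈ L with |w| = p(p+1)/2 ≥ p.
By the pumping lemma, w = xyz with |xy| ≤ p and |y| > 0.
Then y = a^k for some k with 1 ≤ k ≤ p.
Pump with i = 2: xy^2z = a^{p(p+1)/2+k}. Since 1 ≤ k ≤ p, p(p+1)/2 < p(p+1)/2+k ≤ p(p+1)/2+p < (p+1)(p+2)/2, so p(p+1)/2+k is strictly between consecutive triangular numbers. So xy^2z ∉ L.
This is a contradiction; hence L is not regular.

a^{p(p+1)/2+k}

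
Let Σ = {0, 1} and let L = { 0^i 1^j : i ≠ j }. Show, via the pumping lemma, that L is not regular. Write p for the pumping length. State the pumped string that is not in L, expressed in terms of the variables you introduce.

Suppose for contradiction that L is regular, and let p be the pumping length.
Choose w = 0^p 1^{p+p!}. Since p ≠ p+p!, w ∈ L; and |w| ≥ p.
The pumping lemma gives a decomposition w = xyz where |xy| ≤ p and y is nonempty.
The first p characters of w are 0's, so xy (and hence y) consists only of 0's. Write y = 0^k, 1 ≤ k ≤ p.
Since 1 ≤ k ≤ p, k divides p!; set t = 1 + p!/k. Then xy^t z has p + (p!/k)·k = p + p! copies of 0. Now the 0-count equals the 1-count, so i ≠ j fails. So xy^t z = 0^{p+p!} 1^{p+p!} ∉ L.
Contradiction. Therefore L is not regular.

0^{p+p!} 1^{p+p!}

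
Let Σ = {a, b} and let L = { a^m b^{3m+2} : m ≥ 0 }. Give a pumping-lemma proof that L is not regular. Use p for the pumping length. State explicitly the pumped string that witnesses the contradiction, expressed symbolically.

Toward a contradiction, assume L is regular with pumping length p.
Let w = a^p b^{3p+2} ∈ L; note |w| = 4p+2 ≥ p.
The pumping lemma gives a decomposition w = xyz where |xy| ≤ p and |y| ≥ 1.
Since the first p symbols of w are all a's and |xy| ≤ p, y lies entirely in the leading a-block: y = a^k for some k with 1 ≤ k ≤ p.
Pump with i = 2: xy^2z = a^{p+k} b^{3p+2}. For this to lie in L we would need 3p+2 = 3(p+k)+2, which forces k = 0. But k ≥ 1, so xy^2z ∉ L.
This is a contradiction; hence L is not regular.

a^{p+k} b^{3p+2}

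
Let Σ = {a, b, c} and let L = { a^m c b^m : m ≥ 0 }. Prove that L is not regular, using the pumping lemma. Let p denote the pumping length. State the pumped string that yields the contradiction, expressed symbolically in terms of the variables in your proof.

a^{p+k} c b^p

Assume L is regular. Let p be the pumping length given by the pumping lemma.
Take w = a^p c b^p ∈ L with |w| = 2p+1 ≥ p.
Write w = xyz as guaranteed by the lemma, with |xy| ≤ p and |y| ≥ 1.
Because |xy| ≤ p and w begins with p copies of a, we have y = a^k with 1 ≤ k ≤ p.
Pump with i = 2: xy^2z = a^{p+k} c b^p, which would require p+k = p. But k ≥ 1, so xy^2z ∉ L.
Contradiction. Therefore L is not regular.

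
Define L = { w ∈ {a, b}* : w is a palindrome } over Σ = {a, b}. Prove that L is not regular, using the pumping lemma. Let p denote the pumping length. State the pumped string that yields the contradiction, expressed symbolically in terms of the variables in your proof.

Assume L is regular. Let p be the pumping length given by the pumping lemma.
Take w = a^p b a^p, a palindrome of length 2p+1 ≥ p.
The pumping lemma gives a decomposition w = xyz where |xy| ≤ p and y is nonempty.
Because |xy| ≤ p and w begins with p copies of a, we have y = a^k with 1 ≤ k ≤ p.
Pump with i = 2: xy^2z = a^{p+k} b a^p. Its reverse is a^p b a^{p+k}, which differs from xy^2z since k ≥ 1. So xy^2z is not a palindrome and xy^2z ∉ L.
This contradicts the pumping lemma, so L is not regular.

a^{p+k} b a^p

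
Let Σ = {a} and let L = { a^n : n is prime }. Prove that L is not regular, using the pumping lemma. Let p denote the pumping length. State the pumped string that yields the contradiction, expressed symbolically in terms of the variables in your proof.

Suppose for contradiction that L is regular, and let p be the pumping length.
Let q be a prime with q ≥ p+2 (infinitely many primes exist), and take w = a^q ∈ L with |w| = q ≥ p.
The pumping lemma gives a decomposition w = xyz where |xy| ≤ p and y is nonempty.
Then y = a^k for some k with 1 ≤ k ≤ p.
Since 1 ≤ k ≤ p, |xz| = q-k. Pump with i = q+1: |xy^{q+1}z| = (q-k)+(q+1)k = q+qk = q(1+k), which is composite (both factors ≥ 2). So xy^{q+1}z = a^{q(1+k)} ∉ L.
This contradicts the pumping lemma, so L is not regular.

a^{q(1+k)}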